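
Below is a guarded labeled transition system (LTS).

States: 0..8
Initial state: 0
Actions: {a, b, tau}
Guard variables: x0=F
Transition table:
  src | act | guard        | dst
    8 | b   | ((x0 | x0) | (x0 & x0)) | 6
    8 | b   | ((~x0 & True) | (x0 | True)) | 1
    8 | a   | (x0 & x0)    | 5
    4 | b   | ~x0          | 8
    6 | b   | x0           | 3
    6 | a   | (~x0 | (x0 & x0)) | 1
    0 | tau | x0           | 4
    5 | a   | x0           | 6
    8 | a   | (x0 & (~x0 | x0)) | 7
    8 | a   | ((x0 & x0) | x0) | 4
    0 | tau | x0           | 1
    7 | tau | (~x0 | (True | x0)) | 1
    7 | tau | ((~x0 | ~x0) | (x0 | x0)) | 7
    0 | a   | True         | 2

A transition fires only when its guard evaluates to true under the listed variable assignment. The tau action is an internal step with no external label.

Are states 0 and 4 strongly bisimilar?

Answer: NOT BISIMILAR

Trace:
Refine partition for ~:
  round 0: {{0,1,2,3,4,5,6,7,8}}
  round 1: {{0,6},{1,2,3,5},{4,8},{7}}
  round 2: {{0,6},{1,2,3,5},{4},{7},{8}}
5 equivalence class(es) (converged in 3)
[0]={0,6}  [4]={4}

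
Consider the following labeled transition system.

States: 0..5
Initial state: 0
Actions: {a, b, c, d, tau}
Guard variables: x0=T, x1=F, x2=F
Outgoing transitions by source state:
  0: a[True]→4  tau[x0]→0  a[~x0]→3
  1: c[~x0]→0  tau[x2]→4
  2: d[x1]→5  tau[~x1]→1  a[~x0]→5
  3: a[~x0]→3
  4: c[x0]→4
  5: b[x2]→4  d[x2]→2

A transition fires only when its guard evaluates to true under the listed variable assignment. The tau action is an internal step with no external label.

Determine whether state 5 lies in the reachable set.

Answer: UNREACHABLE

Working:
4 transition(s) survive guard evaluation.
depth 0: {0}
depth 1: {4}  now seen {0,4}
R = {0,4}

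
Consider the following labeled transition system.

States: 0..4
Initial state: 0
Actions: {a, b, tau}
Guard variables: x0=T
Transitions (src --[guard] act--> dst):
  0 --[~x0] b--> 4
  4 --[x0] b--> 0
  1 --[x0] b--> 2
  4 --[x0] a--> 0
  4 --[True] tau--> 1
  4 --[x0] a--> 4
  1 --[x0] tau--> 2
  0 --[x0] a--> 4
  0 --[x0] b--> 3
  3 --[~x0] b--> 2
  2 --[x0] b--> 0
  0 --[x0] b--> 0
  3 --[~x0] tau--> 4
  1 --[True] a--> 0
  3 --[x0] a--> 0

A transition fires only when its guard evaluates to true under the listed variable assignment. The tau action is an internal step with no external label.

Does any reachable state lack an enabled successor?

Answer: DEADLOCK-FREE

Analysis:
R = {0,1,2,3,4}
  0: a→4  b→0  b→3  [3 exit(s)]
  1: a→0  b→2  tau→2  [3 exit(s)]
  2: b→0  [1 exit(s)]
  3: a→0  [1 exit(s)]
  4: a→0  a→4  b→0  tau→1  [4 exit(s)]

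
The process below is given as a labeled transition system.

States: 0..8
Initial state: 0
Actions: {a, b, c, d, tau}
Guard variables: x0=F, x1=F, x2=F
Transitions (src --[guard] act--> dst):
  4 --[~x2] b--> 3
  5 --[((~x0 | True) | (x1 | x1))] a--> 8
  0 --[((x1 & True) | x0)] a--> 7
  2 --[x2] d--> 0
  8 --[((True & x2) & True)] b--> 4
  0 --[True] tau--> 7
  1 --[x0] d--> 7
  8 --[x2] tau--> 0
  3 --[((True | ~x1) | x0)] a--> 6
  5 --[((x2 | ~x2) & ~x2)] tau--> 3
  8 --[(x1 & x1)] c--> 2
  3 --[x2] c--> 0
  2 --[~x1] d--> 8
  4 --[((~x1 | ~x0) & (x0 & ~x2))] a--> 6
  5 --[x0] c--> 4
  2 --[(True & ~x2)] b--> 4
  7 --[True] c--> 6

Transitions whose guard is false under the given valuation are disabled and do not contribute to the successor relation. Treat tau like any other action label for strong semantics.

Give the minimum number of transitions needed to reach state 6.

Answer: 2

Working:
BFS to 6:
  depth 0: {0}
  depth 1: {7}
  depth 2: {6}
6 enters at depth 2; path tau·c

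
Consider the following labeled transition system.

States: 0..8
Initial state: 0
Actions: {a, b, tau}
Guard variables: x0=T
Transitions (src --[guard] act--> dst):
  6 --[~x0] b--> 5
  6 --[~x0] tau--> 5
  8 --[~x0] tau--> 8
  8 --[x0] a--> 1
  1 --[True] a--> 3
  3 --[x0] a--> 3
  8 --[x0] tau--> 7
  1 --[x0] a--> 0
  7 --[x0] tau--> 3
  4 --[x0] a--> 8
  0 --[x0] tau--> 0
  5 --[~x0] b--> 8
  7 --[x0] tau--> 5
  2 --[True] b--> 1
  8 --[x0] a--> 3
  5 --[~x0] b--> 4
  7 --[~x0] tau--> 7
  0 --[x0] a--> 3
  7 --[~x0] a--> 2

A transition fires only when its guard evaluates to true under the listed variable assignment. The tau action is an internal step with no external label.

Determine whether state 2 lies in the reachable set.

Answer: UNREACHABLE

Analysis:
12 transition(s) survive guard evaluation.
depth 0: {0}
depth 1: {3}  total {0,3}
Reach set: {0,3}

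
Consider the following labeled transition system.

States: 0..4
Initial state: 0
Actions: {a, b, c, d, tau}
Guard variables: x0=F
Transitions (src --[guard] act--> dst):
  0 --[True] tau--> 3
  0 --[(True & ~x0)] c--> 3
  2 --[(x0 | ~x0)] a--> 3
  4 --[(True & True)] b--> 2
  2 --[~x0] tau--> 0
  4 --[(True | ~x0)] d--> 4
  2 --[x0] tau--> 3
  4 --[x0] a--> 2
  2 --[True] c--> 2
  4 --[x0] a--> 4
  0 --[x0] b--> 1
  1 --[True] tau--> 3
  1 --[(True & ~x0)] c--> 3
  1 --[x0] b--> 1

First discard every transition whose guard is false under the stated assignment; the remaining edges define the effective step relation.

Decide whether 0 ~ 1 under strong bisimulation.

Answer: BISIMILAR

Working:
Compute ~ classes (split until stable):
  P[0] = {{0,1,2,3,4}}
  P[1] = {{0,1},{2},{3},{4}}
stable after 2 split(s): 4 block(s)
[0]={0,1}  [1]={0,1}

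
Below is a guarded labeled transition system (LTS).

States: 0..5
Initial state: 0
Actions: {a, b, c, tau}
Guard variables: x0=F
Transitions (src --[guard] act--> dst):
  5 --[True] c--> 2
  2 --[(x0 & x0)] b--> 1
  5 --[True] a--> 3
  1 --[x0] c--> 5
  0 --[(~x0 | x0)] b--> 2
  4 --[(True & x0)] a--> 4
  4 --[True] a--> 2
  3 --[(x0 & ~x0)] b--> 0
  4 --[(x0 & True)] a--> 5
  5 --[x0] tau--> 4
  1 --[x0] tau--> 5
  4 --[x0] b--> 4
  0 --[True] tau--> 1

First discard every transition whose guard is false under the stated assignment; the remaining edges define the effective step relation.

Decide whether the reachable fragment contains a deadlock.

Reach set: {0,1,2}
  0: b→2  tau→1  [2 out]
  1: ∅  [deadlock]
  2: ∅  [deadlock]
witness 1: tau

Answer: DEADLOCK at state 1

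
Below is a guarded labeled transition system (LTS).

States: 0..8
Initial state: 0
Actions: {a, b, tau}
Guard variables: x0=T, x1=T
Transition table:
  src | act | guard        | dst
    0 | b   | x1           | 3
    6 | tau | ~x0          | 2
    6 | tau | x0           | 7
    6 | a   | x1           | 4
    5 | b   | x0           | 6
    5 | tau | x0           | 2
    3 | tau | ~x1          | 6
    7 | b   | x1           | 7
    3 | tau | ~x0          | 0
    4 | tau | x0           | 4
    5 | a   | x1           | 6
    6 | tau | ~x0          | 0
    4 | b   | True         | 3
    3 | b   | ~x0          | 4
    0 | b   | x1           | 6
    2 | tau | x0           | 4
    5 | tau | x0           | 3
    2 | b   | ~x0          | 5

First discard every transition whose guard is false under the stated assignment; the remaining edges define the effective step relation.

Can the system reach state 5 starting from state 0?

Answer: UNREACHABLE

Working:
12 transition(s) survive guard evaluation.
depth 0: {0}
depth 1: {3,6}  now seen {0,3,6}
depth 2: {4,7}  now seen {0,3,4,6,7}
Reachable = {0,3,4,6,7}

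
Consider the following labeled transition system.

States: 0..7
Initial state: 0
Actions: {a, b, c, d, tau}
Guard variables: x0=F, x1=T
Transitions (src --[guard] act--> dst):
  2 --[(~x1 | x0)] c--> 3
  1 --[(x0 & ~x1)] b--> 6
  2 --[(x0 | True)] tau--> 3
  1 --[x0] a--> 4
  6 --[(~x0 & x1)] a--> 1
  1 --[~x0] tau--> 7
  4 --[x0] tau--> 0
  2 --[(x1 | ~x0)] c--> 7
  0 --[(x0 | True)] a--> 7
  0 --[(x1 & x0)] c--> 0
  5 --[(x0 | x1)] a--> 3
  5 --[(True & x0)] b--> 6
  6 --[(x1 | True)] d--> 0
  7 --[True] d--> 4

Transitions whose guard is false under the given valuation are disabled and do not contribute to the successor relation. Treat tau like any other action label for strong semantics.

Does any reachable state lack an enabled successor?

Reach set: {0,4,7}
  0: a→7  [1 out]
  4: ∅  [deadlock]
  7: d→4  [1 out]
Path to 4: a·d

Answer: DEADLOCK at state 4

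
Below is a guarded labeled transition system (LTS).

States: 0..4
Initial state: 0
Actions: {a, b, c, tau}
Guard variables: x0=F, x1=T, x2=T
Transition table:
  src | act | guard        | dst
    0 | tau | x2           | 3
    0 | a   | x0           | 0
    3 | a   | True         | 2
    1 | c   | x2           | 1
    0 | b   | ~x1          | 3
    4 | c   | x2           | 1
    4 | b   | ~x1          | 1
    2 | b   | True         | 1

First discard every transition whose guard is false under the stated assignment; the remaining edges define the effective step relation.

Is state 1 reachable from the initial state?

5 transition(s) survive guard evaluation.
depth 0: {0}
depth 1: {3}  cumulative {0,3}
depth 2: {2}  cumulative {0,2,3}
depth 3: {1}  cumulative {0,1,2,3}
Reach set: {0,1,2,3}
witness 1: tau·a·b

Answer: REACHABLE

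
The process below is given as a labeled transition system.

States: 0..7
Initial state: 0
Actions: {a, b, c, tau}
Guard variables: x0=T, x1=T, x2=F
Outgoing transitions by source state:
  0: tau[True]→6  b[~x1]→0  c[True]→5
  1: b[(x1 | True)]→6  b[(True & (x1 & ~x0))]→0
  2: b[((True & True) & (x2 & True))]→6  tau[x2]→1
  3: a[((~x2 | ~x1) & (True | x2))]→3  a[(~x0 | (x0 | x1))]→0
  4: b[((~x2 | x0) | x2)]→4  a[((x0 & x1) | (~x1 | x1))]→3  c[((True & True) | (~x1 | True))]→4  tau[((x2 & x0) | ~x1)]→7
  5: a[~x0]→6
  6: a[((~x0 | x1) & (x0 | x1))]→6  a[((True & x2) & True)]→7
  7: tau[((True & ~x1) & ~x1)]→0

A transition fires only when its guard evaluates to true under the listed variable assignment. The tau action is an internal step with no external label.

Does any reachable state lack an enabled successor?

Reach set: {0,5,6}
  0: c→5  tau→6  [2 exit(s)]
  5: ∅  [STUCK]
  6: a→6  [1 exit(s)]
trace reaching 5: c

Answer: DEADLOCK at state 5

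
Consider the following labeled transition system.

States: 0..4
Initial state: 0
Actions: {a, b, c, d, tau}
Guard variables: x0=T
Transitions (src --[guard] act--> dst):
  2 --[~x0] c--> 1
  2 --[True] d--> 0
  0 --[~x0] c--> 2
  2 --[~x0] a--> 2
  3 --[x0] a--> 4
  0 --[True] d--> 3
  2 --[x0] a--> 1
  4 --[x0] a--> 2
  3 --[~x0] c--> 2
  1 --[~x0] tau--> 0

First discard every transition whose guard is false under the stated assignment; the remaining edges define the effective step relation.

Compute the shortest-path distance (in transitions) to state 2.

Answer: 3

Analysis:
BFS to 2:
  Layer 0: {0}
  Layer 1: {3}
  Layer 2: {4}
  Layer 3: {2}
depth(2)=3, e.g. d·a·a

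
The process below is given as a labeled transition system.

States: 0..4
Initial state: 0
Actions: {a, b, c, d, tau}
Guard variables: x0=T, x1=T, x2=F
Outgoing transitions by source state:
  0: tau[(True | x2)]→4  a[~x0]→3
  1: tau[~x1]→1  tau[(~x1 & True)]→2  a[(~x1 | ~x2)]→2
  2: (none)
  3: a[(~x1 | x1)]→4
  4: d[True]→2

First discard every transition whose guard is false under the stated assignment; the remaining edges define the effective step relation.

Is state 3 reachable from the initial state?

After dropping false guards: 4 live edges.
Layer 0: {0}
Layer 1: {4}  total {0,4}
Layer 2: {2}  total {0,2,4}
R = {0,2,4}

Answer: UNREACHABLE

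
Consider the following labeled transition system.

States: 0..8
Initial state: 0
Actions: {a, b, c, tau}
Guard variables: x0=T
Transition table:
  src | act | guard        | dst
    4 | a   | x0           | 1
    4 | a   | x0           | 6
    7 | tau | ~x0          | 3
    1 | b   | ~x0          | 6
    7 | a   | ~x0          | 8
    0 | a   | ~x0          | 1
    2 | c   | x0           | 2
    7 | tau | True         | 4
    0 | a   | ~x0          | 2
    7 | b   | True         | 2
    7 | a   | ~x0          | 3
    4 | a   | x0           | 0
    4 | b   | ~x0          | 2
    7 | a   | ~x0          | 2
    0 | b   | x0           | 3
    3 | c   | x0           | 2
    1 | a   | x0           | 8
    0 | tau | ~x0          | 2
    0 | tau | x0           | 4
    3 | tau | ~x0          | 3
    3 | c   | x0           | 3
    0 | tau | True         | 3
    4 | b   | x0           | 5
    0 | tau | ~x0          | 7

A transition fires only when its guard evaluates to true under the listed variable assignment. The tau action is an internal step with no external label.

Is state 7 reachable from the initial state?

After dropping false guards: 13 live edges.
Layer 0: {0}
Layer 1: {3,4}  total {0,3,4}
Layer 2: {1,2,5,6}  total {0,1,2,3,4,5,6}
Layer 3: {8}  total {0,1,2,3,4,5,6,8}
Reach set: {0,1,2,3,4,5,6,8}

Answer: UNREACHABLE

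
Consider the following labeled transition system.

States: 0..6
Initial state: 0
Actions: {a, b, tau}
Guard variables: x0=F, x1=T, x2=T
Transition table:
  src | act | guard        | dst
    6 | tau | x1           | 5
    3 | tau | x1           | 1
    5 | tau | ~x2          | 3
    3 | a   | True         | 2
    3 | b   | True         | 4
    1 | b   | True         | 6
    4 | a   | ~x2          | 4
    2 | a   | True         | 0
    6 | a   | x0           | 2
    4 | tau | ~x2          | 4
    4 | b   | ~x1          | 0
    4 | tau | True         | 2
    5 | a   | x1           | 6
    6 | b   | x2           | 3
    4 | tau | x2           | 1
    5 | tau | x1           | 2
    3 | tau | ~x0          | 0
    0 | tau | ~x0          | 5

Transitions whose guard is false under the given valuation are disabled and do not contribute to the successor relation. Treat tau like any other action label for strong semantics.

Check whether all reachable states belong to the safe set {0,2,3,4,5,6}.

Answer: INVARIANT VIOLATED at state 1

Working:
Inv-set: {0,2,3,4,5,6}
Reach set: {0,1,2,3,4,5,6}
  0: safe
  1: VIOLATES
  2: safe
  3: safe
  4: safe
  5: safe
  6: safe
counterexample path to 1: tau·a·b·tau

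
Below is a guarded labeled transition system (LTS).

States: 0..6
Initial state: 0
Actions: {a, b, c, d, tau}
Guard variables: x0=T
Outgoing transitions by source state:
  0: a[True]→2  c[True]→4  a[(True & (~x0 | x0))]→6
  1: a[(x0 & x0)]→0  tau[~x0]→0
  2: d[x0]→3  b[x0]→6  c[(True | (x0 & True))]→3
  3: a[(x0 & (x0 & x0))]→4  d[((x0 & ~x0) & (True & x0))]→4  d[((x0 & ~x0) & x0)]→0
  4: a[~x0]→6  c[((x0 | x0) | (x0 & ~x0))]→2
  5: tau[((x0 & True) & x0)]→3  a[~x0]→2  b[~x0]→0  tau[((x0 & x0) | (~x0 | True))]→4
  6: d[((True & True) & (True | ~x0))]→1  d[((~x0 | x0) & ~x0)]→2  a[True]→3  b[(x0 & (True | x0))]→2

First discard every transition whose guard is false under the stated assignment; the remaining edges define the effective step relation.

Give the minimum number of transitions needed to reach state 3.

Answer: 2

Analysis:
Layered search for 3:
  L0 = {0}
  L1 = {2,4,6}
  L2 = {1,3}
depth(3)=2, e.g. a·c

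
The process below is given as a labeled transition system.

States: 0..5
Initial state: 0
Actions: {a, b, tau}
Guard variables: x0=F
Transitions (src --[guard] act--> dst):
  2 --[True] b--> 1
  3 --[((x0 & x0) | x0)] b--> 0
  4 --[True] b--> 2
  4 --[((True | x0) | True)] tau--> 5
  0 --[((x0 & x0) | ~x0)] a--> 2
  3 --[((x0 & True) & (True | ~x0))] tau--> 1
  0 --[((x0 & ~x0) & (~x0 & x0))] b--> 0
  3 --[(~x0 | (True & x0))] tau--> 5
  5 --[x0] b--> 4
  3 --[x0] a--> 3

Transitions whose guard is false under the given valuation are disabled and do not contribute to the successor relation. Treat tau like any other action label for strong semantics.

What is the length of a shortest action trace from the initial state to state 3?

BFS to 3:
  L0 = {0}
  L1 = {2}
  L2 = {1}
3 never appears.

Answer: UNREACHABLE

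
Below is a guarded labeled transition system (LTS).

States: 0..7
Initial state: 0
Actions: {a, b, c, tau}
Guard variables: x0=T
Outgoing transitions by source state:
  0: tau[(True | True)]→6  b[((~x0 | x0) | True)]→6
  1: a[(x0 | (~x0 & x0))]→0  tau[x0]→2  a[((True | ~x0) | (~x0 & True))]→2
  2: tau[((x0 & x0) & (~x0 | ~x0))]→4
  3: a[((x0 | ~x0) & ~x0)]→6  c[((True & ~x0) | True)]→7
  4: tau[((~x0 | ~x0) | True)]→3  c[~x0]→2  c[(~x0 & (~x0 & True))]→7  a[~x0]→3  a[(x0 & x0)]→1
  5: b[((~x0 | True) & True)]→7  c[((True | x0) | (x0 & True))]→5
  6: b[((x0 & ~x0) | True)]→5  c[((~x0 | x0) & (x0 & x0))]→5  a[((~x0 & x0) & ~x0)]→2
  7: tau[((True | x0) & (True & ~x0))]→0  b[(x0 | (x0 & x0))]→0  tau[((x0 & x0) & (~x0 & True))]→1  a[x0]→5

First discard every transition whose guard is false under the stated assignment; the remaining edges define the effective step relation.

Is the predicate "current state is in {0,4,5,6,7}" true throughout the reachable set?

Inv-set: {0,4,5,6,7}
Reach set: {0,5,6,7}
  0: safe
  5: safe
  6: safe
  7: safe

Answer: INVARIANT HOLDS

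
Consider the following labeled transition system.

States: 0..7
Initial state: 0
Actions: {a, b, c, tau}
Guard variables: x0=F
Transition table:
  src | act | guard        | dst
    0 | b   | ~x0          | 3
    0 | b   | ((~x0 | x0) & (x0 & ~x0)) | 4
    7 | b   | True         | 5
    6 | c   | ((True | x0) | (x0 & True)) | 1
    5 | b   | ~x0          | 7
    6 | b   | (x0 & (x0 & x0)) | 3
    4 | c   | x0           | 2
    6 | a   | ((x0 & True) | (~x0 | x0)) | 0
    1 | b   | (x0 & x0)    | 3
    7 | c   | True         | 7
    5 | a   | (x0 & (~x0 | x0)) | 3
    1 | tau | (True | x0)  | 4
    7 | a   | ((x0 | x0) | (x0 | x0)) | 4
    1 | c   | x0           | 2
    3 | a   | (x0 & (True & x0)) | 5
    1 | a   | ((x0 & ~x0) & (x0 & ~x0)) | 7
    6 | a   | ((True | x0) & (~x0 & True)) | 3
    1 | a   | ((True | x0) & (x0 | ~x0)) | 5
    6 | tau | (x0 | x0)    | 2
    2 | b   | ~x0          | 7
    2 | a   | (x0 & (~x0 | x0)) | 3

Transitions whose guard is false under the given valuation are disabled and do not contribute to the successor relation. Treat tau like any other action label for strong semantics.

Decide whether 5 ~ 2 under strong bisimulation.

Answer: BISIMILAR

Trace:
Compute ~ classes (split until stable):
  P[0] = {{0,1,2,3,4,5,6,7}}
  P[1] = {{0,2,5},{1},{3,4},{6},{7}}
  P[2] = {{0},{1},{2,5},{3,4},{6},{7}}
Fixed point at round 3; 6 class(es).
class of 5: {2,5}; class of 2: {2,5}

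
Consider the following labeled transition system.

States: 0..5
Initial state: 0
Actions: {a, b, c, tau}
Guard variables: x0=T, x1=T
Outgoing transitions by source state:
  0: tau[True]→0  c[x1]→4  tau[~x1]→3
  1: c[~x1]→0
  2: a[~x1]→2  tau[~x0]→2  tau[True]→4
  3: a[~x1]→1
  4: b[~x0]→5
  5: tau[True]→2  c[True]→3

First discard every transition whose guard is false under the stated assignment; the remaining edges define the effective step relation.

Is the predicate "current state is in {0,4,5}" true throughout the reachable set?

Safe = {0,4,5}
Reachable = {0,4}
  0: ✓
  4: ✓

Answer: INVARIANT HOLDS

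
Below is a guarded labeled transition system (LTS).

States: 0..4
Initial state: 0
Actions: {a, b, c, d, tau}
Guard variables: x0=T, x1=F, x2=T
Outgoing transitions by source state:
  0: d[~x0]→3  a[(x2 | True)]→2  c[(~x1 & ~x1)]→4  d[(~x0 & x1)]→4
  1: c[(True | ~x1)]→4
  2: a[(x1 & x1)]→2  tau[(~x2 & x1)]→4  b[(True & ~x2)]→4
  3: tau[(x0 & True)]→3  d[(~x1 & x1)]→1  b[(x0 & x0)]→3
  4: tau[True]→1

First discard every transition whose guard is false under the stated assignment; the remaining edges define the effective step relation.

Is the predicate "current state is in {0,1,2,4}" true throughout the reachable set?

Inv-set: {0,1,2,4}
Reach set: {0,1,2,4}
  0: safe
  1: safe
  2: safe
  4: safe

Answer: INVARIANT HOLDS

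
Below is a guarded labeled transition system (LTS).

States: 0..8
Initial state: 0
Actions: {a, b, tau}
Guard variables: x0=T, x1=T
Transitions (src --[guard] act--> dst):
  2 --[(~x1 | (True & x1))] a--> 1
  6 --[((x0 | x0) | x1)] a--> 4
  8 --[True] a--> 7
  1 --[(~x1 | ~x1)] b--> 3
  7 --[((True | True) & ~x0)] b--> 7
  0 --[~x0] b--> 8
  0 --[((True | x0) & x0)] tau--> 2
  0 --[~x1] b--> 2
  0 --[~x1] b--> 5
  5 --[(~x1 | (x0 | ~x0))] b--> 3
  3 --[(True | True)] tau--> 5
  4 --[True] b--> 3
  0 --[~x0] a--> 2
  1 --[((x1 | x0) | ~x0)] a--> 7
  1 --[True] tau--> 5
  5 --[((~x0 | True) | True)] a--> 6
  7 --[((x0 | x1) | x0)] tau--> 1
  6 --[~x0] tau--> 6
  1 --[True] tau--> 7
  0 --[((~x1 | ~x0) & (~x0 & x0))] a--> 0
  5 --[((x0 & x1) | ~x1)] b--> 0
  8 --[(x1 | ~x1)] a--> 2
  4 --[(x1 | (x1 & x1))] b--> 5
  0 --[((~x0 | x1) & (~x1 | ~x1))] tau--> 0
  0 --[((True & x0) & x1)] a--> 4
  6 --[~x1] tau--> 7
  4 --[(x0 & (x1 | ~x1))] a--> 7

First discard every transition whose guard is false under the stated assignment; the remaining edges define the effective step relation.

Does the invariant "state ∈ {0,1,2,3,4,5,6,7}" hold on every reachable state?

Answer: INVARIANT HOLDS

Working:
Safe = {0,1,2,3,4,5,6,7}
R = {0,1,2,3,4,5,6,7}
  0: safe
  1: safe
  2: safe
  3: safe
  4: safe
  5: safe
  6: safe
  7: safe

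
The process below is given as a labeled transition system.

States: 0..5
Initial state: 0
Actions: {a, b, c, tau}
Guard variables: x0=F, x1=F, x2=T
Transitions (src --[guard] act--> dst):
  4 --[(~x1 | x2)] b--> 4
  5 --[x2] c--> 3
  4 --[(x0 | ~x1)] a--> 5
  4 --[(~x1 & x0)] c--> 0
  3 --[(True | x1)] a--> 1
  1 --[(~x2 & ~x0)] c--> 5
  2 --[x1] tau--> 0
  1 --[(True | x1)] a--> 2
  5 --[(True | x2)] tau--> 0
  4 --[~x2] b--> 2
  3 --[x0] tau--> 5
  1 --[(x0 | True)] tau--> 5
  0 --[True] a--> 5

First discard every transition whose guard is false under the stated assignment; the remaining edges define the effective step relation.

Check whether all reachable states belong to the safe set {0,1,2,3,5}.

Inv-set: {0,1,2,3,5}
R = {0,1,2,3,5}
  0: safe
  1: safe
  2: safe
  3: safe
  5: safe

Answer: INVARIANT HOLDS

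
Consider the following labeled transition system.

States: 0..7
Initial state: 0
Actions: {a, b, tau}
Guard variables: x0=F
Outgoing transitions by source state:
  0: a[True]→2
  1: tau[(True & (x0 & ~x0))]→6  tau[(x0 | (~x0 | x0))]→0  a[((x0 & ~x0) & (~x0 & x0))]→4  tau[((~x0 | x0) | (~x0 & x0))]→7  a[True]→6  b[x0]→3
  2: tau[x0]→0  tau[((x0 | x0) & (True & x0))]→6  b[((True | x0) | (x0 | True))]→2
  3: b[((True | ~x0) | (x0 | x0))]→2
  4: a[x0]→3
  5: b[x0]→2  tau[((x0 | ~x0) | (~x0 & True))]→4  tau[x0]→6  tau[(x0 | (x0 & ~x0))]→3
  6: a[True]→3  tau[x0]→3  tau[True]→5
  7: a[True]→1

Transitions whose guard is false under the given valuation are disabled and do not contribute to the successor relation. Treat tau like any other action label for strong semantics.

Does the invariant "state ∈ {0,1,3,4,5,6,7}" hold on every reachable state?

Inv-set: {0,1,3,4,5,6,7}
R = {0,2}
  0: safe
  2: outside
counterexample path to 2: a

Answer: INVARIANT VIOLATED at state 2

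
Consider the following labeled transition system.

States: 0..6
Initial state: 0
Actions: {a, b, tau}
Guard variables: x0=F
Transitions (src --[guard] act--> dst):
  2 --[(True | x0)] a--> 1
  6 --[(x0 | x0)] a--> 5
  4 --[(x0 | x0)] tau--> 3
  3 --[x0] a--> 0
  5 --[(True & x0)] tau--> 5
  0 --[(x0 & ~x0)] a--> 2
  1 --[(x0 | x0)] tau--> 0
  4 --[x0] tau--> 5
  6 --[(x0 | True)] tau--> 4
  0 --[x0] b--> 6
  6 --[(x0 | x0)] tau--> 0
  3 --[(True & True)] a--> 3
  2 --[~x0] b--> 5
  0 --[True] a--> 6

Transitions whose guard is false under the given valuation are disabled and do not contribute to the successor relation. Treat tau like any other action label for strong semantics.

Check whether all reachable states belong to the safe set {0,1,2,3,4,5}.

Answer: INVARIANT VIOLATED at state 6

Analysis:
Inv-set: {0,1,2,3,4,5}
Reachable = {0,4,6}
  0: ok
  4: ok
  6: ✗ unsafe
counterexample path to 6: a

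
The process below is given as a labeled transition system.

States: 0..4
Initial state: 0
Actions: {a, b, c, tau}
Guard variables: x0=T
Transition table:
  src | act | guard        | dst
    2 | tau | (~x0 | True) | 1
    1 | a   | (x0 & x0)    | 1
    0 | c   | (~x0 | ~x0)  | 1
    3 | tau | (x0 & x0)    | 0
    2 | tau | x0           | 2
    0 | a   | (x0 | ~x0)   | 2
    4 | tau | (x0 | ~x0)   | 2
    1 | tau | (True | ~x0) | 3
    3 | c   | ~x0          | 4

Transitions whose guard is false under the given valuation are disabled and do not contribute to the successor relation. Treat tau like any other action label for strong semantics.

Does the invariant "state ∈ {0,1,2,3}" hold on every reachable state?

Safe = {0,1,2,3}
Reach set: {0,1,2,3}
  0: ok
  1: ok
  2: ok
  3: ok

Answer: INVARIANT HOLDS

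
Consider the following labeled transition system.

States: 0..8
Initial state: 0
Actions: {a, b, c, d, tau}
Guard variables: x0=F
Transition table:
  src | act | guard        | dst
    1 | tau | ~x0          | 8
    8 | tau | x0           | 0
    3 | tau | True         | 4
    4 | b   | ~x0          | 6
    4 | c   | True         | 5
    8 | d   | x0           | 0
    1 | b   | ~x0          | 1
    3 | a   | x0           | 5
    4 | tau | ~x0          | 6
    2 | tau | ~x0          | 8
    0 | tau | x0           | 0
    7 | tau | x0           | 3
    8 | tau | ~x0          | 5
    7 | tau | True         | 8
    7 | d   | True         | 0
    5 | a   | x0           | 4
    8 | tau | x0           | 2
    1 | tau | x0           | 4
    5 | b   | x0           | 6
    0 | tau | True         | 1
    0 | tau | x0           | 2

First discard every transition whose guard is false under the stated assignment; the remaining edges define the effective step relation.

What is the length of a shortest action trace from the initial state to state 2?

Answer: UNREACHABLE

Analysis:
Breadth-first toward 2:
  depth 0: {0}
  depth 1: {1}
  depth 2: {8}
  depth 3: {5}
2 never appears.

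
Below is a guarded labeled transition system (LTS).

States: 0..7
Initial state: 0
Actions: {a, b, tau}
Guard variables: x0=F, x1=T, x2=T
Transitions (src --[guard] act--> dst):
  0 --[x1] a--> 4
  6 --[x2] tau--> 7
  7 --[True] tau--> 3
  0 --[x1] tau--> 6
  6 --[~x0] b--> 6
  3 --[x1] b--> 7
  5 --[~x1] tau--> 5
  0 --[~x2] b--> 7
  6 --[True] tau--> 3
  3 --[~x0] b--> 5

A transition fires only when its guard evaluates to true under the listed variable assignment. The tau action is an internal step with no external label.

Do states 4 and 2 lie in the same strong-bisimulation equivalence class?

Compute ~ classes (split until stable):
  π0 = {{0,1,2,3,4,5,6,7}}
  π1 = {{0},{1,2,4,5},{3},{6},{7}}
Fixed point at round 2; 5 class(es).
class of 4: {1,2,4,5}; class of 2: {1,2,4,5}

Answer: BISIMILAR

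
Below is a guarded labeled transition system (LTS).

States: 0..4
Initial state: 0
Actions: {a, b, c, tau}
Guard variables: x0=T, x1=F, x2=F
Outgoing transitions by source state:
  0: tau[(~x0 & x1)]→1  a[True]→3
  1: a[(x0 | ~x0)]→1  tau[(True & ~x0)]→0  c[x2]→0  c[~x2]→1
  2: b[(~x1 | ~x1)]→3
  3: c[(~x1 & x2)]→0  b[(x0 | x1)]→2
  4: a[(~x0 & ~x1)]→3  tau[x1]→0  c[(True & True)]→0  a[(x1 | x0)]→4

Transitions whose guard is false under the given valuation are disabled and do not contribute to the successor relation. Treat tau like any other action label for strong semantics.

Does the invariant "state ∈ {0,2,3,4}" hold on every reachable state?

Answer: INVARIANT HOLDS

Trace:
Inv-set: {0,2,3,4}
R = {0,2,3}
  0: ok
  2: ok
  3: ok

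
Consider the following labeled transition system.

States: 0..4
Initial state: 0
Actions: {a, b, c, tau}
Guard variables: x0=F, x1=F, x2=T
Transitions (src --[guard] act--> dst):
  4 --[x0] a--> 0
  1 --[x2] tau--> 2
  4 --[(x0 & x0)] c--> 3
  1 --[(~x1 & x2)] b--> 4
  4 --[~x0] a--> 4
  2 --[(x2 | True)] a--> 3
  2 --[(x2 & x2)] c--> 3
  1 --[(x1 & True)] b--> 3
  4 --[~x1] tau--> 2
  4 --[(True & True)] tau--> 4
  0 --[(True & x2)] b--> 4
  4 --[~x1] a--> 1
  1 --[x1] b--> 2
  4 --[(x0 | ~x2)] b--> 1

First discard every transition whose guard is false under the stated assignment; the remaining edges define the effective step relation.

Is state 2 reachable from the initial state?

After dropping false guards: 9 live edges.
depth 0: {0}
depth 1: {4}  now seen {0,4}
depth 2: {1,2}  now seen {0,1,2,4}
depth 3: {3}  now seen {0,1,2,3,4}
R = {0,1,2,3,4}
witness 2: b·tau

Answer: REACHABLE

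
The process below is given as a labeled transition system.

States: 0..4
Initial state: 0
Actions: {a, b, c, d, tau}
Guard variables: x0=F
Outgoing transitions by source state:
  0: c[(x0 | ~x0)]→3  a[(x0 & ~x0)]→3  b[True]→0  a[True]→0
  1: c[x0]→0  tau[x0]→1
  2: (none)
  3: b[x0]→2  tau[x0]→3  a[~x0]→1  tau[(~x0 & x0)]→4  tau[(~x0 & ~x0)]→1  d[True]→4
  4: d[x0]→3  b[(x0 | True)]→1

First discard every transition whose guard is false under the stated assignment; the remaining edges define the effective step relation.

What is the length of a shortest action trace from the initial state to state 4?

Layered search for 4:
  depth 0: {0}
  depth 1: {3}
  depth 2: {1,4}
4 enters at depth 2; path c·d

Answer: 2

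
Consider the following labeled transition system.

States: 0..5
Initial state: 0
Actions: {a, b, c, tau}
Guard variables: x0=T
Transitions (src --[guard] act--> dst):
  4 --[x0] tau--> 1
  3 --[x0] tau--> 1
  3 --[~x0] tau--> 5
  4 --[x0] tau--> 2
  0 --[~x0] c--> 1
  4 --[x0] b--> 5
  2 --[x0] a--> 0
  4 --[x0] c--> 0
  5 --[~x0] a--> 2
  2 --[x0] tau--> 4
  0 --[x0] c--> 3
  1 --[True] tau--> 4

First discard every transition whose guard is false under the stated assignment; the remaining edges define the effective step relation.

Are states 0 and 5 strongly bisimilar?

Answer: NOT BISIMILAR

Working:
Refine partition for ~:
  P[0] = {{0,1,2,3,4,5}}
  P[1] = {{0},{1,3},{2},{4},{5}}
  P[2] = {{0},{1},{2},{3},{4},{5}}
6 equivalence class(es) (converged in 3)
0∈{0}, 5∈{5}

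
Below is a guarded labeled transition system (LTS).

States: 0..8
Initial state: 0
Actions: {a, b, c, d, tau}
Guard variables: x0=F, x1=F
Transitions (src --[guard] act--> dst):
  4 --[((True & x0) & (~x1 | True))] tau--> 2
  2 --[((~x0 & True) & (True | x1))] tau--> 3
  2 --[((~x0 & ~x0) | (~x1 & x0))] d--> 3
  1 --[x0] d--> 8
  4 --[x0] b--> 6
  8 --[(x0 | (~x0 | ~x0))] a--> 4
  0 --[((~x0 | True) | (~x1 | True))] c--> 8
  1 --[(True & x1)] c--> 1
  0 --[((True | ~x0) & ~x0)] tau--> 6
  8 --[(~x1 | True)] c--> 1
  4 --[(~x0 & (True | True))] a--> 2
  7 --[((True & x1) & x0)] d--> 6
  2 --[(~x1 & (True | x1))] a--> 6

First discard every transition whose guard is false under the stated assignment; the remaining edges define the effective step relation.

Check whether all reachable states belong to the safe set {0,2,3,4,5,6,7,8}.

Answer: INVARIANT VIOLATED at state 1

Working:
Inv-set: {0,2,3,4,5,6,7,8}
R = {0,1,2,3,4,6,8}
  0: ✓
  1: ✗ unsafe
  2: ✓
  3: ✓
  4: ✓
  6: ✓
  8: ✓
counterexample path to 1: c·c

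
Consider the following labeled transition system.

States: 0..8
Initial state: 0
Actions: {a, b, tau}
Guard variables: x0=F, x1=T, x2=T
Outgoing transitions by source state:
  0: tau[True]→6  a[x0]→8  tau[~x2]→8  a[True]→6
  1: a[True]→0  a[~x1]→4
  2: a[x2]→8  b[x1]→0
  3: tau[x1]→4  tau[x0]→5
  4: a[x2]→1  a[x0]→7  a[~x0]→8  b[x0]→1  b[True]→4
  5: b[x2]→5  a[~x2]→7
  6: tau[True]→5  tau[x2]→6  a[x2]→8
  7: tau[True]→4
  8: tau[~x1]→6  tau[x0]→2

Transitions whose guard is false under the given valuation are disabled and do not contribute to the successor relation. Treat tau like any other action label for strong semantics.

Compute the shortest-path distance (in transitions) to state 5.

Answer: 2

Working:
Layered search for 5:
  Layer 0: {0}
  Layer 1: {6}
  Layer 2: {5,8}
5 enters at depth 2; path a·tau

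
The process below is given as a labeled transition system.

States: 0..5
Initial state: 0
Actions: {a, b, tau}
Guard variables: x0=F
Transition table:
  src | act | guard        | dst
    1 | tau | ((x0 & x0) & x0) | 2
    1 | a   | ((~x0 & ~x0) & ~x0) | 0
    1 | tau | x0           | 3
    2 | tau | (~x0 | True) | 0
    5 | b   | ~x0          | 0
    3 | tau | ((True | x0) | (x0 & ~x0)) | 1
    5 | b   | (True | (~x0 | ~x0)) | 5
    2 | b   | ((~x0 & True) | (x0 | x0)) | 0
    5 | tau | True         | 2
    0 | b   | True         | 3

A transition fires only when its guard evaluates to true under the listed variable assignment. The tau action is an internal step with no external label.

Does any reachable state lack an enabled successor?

Answer: DEADLOCK-FREE

Trace:
Reachable = {0,1,3}
  0: b→3  [1 exit(s)]
  1: a→0  [1 exit(s)]
  3: tau→1  [1 exit(s)]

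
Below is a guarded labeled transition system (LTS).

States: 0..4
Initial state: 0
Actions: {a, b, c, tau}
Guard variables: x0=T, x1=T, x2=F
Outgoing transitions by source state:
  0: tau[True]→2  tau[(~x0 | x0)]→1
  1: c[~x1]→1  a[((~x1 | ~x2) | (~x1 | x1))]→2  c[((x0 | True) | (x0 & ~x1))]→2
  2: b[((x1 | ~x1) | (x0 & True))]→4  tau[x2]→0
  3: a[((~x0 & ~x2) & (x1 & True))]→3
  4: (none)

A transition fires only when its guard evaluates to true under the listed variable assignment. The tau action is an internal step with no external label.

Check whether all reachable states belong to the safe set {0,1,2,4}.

Safe = {0,1,2,4}
Reachable = {0,1,2,4}
  0: ✓
  1: ✓
  2: ✓
  4: ✓

Answer: INVARIANT HOLDS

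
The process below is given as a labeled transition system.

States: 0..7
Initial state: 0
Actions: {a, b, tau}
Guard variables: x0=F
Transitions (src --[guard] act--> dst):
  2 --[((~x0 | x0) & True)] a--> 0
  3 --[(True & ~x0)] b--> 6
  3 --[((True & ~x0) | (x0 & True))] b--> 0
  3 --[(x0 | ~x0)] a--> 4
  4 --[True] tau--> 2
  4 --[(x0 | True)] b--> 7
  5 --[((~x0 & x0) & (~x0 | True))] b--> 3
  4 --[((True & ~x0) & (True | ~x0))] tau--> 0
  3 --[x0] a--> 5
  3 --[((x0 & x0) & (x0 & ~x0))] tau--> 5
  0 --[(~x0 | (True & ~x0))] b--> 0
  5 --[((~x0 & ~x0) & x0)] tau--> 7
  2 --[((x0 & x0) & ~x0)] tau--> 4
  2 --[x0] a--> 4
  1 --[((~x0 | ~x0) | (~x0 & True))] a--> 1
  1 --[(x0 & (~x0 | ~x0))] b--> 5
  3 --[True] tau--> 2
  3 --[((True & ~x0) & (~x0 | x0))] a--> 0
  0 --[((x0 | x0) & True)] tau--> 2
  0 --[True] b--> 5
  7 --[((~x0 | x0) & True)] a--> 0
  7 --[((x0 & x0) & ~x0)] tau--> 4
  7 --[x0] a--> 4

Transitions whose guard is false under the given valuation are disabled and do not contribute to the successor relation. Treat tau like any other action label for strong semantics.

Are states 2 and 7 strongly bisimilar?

Bisimulation quotient by refinement:
  round 0: {{0,1,2,3,4,5,6,7}}
  round 1: {{0},{1,2,7},{3},{4},{5,6}}
  round 2: {{0},{1},{2,7},{3},{4},{5,6}}
Fixed point at round 3; 6 class(es).
2∈{2,7}, 7∈{2,7}

Answer: BISIMILAR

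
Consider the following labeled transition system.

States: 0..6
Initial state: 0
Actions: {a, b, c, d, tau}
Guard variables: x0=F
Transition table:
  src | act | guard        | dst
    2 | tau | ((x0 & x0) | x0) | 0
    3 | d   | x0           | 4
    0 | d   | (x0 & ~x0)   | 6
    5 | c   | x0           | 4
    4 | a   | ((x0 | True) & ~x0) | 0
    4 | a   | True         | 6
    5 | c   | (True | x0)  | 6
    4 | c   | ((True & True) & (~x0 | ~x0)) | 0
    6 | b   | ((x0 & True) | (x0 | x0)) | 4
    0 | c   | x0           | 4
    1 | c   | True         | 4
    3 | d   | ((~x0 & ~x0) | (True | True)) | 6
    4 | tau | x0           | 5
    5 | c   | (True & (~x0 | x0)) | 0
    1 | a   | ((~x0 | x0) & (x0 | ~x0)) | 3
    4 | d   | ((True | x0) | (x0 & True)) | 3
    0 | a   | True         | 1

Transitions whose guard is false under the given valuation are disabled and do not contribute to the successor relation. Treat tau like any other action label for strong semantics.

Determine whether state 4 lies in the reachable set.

Answer: REACHABLE

Working:
After dropping false guards: 10 live edges.
L0 = {0}
L1 = {1}  cumulative {0,1}
L2 = {3,4}  cumulative {0,1,3,4}
L3 = {6}  cumulative {0,1,3,4,6}
R = {0,1,3,4,6}
trace reaching 4: a·c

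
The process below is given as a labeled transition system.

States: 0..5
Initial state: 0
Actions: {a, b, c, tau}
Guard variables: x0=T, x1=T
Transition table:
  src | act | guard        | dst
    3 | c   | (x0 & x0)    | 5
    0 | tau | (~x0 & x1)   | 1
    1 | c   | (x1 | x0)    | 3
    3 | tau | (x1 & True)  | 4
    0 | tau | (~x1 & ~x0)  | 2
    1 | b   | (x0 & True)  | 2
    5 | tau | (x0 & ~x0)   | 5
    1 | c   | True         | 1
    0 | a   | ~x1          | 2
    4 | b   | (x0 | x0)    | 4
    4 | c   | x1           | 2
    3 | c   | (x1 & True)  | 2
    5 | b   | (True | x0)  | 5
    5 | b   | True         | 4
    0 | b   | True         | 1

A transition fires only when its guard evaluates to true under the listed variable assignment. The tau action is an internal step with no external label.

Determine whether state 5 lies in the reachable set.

11 transition(s) survive guard evaluation.
depth 0: {0}
depth 1: {1}  cumulative {0,1}
depth 2: {2,3}  cumulative {0,1,2,3}
depth 3: {4,5}  cumulative {0,1,2,3,4,5}
Reach set: {0,1,2,3,4,5}
Path to 5: b·c·c

Answer: REACHABLE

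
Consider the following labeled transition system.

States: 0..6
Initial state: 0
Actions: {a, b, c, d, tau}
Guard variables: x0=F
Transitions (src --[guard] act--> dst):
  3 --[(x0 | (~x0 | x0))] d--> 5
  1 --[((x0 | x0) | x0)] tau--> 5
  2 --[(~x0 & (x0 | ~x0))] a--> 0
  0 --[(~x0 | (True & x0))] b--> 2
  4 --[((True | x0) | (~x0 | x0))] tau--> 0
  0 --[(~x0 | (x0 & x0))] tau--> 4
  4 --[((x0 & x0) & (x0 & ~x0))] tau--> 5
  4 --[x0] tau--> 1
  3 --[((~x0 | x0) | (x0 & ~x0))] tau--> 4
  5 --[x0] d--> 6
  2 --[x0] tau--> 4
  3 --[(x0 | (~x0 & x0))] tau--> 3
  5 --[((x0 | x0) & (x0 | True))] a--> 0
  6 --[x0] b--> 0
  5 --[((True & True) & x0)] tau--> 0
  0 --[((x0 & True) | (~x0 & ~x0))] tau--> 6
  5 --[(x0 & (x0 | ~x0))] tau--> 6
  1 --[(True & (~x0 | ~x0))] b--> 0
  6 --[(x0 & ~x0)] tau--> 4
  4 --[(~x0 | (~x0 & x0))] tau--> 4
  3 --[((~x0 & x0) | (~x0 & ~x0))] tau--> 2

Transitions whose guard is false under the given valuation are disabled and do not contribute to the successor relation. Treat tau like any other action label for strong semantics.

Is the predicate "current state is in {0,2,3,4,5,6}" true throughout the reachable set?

Answer: INVARIANT HOLDS

Working:
Safe = {0,2,3,4,5,6}
Reach set: {0,2,4,6}
  0: ✓
  2: ✓
  4: ✓
  6: ✓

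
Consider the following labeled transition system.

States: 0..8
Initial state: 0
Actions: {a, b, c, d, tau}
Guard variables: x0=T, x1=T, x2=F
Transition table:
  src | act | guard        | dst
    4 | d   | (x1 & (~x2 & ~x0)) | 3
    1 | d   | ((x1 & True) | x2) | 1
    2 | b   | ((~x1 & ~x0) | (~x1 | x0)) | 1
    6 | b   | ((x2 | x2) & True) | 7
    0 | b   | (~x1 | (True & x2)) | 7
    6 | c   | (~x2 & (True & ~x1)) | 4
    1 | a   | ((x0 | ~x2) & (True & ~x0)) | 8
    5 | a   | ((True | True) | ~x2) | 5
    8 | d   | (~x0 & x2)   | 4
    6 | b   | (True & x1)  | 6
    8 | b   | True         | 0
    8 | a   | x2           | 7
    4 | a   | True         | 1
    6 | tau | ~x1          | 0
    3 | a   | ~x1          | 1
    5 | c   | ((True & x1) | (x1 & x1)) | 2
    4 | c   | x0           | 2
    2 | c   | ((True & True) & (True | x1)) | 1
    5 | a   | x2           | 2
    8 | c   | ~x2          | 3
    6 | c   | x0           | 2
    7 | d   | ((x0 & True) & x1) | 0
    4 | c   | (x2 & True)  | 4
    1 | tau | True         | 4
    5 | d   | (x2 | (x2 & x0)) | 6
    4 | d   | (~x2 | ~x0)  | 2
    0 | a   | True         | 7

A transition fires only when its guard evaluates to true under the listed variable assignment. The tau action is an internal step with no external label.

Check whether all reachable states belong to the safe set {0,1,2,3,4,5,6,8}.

Inv-set: {0,1,2,3,4,5,6,8}
Reach set: {0,7}
  0: ✓
  7: VIOLATES
witness against invariant: a → 7

Answer: INVARIANT VIOLATED at state 7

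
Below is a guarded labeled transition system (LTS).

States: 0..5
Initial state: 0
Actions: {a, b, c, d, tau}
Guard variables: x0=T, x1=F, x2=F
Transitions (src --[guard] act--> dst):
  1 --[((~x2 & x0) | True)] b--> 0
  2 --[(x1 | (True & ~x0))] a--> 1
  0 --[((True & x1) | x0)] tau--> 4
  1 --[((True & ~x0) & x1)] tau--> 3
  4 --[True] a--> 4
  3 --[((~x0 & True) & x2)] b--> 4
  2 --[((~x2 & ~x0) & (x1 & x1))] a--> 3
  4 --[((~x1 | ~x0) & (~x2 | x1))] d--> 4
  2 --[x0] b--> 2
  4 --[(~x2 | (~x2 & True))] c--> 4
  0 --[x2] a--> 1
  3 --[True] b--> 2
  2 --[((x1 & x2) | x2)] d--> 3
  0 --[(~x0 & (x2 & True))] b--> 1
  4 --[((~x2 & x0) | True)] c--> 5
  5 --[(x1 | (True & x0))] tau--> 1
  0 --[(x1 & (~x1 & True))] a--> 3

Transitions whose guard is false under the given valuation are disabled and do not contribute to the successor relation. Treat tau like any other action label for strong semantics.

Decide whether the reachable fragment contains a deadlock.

Reach set: {0,1,4,5}
  0: tau→4  [deg 1]
  1: b→0  [deg 1]
  4: a→4  c→4  c→5  d→4  [deg 4]
  5: tau→1  [deg 1]

Answer: DEADLOCK-FREE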